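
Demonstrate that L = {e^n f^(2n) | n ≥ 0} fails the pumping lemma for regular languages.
Assume L is regular with pumping length p. Idea: pumping the e-block breaks the 1:2 ratio.
Choose s = e^p f^(2p) (length 3p ≥ p). By the pumping lemma, s = xyz with |xy| ≤ p, |y| > 0, so y = e^k with k ≥ 1. Then xy²z = e^(p+k) f^(2p). For this to be in L we would need 2p = 2(p+k), i.e. 2k = 0, contradicting k ≥ 1. So xy²z ∉ L.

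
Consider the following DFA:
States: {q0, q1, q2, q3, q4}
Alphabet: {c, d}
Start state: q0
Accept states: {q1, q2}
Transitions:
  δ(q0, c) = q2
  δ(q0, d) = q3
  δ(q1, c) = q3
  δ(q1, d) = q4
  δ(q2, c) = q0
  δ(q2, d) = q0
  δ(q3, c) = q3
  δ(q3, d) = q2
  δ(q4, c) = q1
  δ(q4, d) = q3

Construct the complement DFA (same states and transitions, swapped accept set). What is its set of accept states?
Complement accept states = All states \ Original accept states
= {q0, q1, q2, q3, q4} \ {q1, q2}
{q0, q3, q4}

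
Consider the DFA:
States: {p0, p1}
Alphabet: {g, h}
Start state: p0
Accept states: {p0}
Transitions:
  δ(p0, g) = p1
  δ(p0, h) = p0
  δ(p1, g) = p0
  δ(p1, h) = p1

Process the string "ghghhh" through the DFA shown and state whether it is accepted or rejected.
Processing string "ghghhh":
  p0 --g--> p1
  p1 --h--> p1
  p1 --g--> p0
  p0 --h--> p0
  p0 --h--> p0
  p0 --h--> p0
Final state: p0
Accept states: {p0}
Yes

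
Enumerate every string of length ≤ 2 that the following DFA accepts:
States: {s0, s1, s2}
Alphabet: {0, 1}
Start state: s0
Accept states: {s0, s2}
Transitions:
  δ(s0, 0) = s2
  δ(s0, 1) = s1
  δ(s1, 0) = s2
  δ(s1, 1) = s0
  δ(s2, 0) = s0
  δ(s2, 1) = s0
ε, 0, 00, 01, 10, 11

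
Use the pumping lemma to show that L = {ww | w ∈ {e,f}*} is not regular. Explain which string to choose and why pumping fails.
Assume L is regular with pumping length p. Idea: pumping the leading e-block breaks the equality of the two halves.
Choose s = e^p f e^p f ∈ L (with w = e^p f). |s| = 2p+2 ≥ p. By the pumping lemma, s = xyz with |xy| ≤ p, |y| > 0, so y = e^k with k ≥ 1, in the first e-block. Then xy²z = e^(p+k) f e^p f, of length 2p+2+k. If k is odd this length is odd, so it cannot be of the form ww. If k is even, each half has length p+1+k/2 ≤ p+k, so the first half lies entirely inside the leading e-block and contains no f, while the second half ends in f; the halves differ. Either way xy²z ∉ L.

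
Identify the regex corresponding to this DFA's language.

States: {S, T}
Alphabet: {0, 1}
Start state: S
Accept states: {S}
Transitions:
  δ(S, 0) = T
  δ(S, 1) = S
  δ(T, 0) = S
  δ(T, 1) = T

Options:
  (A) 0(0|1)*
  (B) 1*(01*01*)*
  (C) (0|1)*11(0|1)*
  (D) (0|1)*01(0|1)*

Check each option against the DFA on short strings; one disagreement eliminates an option:
  (A) 0(0|1)*: on ε the DFA stays in S and accepts (S ∈ Accept), but the regex does not match it → eliminate
  (B) 1*(01*01*)*: agrees with the DFA on every string of length ≤ 6
  (C) (0|1)*11(0|1)*: on ε the DFA stays in S and accepts (S ∈ Accept), but the regex does not match it → eliminate
  (D) (0|1)*01(0|1)*: on ε the DFA stays in S and accepts (S ∈ Accept), but the regex does not match it → eliminate
Only (B) is consistent with the DFA.
(B) 1*(01*01*)*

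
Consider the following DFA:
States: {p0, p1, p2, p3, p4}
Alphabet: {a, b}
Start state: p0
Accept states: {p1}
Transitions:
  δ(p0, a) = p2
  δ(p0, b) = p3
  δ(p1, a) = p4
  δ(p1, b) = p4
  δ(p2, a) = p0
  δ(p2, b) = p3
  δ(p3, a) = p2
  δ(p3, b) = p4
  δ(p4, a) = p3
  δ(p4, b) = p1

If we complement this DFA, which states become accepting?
Complement accept states = All states \ Original accept states
= {p0, p1, p2, p3, p4} \ {p1}
{p0, p2, p3, p4}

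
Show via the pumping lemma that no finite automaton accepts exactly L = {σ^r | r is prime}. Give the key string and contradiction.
Assume L is regular with pumping length p. Idea: pumping by a suitable count produces a composite length.
Let q be a prime with q ≥ p and choose s = σ^q ∈ L. By the pumping lemma, s = xyz with |xy| ≤ p, |y| = k ≥ 1. Take i = q+1: |xy^(q+1)z| = q + q·k = q(1+k). Since q ≥ 2 and 1+k ≥ 2, q(1+k) is composite, so xy^(q+1)z ∉ L.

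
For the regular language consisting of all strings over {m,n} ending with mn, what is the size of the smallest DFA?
By Myhill–Nerode, count the distinguishable equivalence classes: 3 classes — one per longest suffix of the input that is a prefix of 'mn' (lengths 0 through 2); only the length-2 class is accepting.
3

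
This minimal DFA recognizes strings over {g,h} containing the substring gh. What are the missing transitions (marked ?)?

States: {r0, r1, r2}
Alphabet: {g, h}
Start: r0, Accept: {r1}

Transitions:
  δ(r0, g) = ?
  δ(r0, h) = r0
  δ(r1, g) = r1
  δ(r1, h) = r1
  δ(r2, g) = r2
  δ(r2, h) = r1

From the language and accept set, identify what each state tracks — r0: no g seen yet; r1: substring gh seen; r2: seen a g, waiting for h.
Each missing δ(q, a) is the state matching the new tracked value after reading a.
δ(r0, g) = r2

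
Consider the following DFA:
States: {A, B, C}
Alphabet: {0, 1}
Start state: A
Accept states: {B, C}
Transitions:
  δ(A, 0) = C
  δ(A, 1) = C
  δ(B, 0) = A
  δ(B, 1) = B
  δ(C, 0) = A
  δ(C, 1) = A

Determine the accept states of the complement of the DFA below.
Complement accept states = All states \ Original accept states
= {A, B, C} \ {B, C}
{A}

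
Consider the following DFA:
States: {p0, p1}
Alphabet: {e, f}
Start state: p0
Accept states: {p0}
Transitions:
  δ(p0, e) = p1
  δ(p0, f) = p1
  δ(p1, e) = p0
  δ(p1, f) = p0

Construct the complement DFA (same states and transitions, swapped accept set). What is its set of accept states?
Complement accept states = All states \ Original accept states
= {p0, p1} \ {p0}
{p1}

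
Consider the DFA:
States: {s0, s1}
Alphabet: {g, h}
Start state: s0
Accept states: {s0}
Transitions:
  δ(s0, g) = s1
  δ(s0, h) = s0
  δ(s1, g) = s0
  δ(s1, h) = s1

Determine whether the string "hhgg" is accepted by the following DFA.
Processing string "hhgg":
  s0 --h--> s0
  s0 --h--> s0
  s0 --g--> s1
  s1 --g--> s0
Final state: s0
Accept states: {s0}
Yes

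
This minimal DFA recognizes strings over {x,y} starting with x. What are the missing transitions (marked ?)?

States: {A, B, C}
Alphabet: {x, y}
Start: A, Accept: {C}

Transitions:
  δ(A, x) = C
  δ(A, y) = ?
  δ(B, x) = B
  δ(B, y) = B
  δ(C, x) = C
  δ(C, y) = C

From the language and accept set, identify what each state tracks — A: no input read; B: started with y (dead); C: started with x.
Each missing δ(q, a) is the state matching the new tracked value after reading a.
δ(A, y) = B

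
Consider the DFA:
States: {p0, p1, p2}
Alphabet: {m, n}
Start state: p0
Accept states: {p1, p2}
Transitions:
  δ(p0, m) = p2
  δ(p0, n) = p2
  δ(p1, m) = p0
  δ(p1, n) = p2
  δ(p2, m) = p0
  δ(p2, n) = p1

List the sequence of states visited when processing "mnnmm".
read 'm': p0 → p2
  read 'n': p2 → p1
  read 'n': p1 → p2
  read 'm': p2 → p0
  read 'm': p0 → p2
p0 -> p2 -> p1 -> p2 -> p0 -> p2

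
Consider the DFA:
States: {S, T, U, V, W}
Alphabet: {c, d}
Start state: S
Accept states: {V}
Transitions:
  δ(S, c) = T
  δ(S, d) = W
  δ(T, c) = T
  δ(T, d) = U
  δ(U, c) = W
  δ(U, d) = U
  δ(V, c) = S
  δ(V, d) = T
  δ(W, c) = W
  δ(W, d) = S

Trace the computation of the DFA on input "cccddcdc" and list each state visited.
read 'c': S → T
  read 'c': T → T
  read 'c': T → T
  read 'd': T → U
  read 'd': U → U
  read 'c': U → W
  read 'd': W → S
  read 'c': S → T
S -> T -> T -> T -> U -> U -> W -> S -> T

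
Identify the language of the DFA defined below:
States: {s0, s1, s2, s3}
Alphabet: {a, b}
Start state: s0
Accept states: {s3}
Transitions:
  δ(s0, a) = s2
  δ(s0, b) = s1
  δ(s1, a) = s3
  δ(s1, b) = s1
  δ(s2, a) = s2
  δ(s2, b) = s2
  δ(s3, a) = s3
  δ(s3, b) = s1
Testing a few strings:
  'a' → reject
  'abaa' → reject
  'ba' → accept
  'ab' → reject
State roles: s0=no input read; s1=started with b, last symbol b; s2=started with a (dead); s3=started with b, last symbol a
All strings over {a,b} that start with b and end with a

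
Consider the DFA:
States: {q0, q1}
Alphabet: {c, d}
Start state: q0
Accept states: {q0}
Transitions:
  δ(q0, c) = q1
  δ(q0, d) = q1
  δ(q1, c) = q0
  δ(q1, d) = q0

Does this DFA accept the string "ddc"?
Processing string "ddc":
  q0 --d--> q1
  q1 --d--> q0
  q0 --c--> q1
Final state: q1
Accept states: {q0}
No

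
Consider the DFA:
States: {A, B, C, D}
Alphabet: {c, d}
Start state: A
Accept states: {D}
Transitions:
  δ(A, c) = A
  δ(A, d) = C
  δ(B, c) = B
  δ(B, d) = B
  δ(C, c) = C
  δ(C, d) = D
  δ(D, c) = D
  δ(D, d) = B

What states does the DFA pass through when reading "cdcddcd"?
read 'c': A → A
  read 'd': A → C
  read 'c': C → C
  read 'd': C → D
  read 'd': D → B
  read 'c': B → B
  read 'd': B → B
A -> A -> C -> C -> D -> B -> B -> B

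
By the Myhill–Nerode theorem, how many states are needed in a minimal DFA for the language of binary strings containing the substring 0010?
By Myhill–Nerode, count the distinguishable equivalence classes: 5 classes — one per longest suffix of the input that is a prefix of '0010' (lengths 0 through 3), plus an absorbing 'already seen 0010' class.
5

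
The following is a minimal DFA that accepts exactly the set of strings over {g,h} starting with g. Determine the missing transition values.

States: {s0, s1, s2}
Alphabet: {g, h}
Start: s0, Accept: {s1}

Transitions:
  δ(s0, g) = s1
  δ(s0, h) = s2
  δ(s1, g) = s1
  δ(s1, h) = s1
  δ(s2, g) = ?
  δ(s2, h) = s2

From the language and accept set, identify what each state tracks — s0: no input read; s1: started with g; s2: started with h (dead).
Each missing δ(q, a) is the state matching the new tracked value after reading a.
δ(s2, g) = s2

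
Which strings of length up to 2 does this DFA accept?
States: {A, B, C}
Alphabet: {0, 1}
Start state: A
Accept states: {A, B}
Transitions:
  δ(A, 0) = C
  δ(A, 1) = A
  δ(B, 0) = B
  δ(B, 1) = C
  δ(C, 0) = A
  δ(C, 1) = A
ε, 1, 00, 01, 11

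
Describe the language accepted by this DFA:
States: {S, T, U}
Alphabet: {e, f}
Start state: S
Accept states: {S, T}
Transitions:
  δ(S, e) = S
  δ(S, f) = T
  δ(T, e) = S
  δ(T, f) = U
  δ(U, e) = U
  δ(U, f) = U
Testing a few strings:
  'eef' → accept
  'e' → accept
  'f' → accept
  'fee' → accept
State roles: S=last symbol not f (ok); T=last symbol f (ok); U=saw ff (dead)
All strings over {e,f} with no two consecutive f's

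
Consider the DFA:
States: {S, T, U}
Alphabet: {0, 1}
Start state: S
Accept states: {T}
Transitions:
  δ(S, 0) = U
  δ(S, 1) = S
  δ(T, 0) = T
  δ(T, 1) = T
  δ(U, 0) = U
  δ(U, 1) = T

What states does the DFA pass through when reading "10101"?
read '1': S → S
  read '0': S → U
  read '1': U → T
  read '0': T → T
  read '1': T → T
S -> S -> U -> T -> T -> T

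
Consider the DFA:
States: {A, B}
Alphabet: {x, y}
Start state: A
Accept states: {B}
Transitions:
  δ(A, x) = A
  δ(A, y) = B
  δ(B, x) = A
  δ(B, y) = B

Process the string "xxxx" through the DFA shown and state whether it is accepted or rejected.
Processing string "xxxx":
  A --x--> A
  A --x--> A
  A --x--> A
  A --x--> A
Final state: A
Accept states: {B}
No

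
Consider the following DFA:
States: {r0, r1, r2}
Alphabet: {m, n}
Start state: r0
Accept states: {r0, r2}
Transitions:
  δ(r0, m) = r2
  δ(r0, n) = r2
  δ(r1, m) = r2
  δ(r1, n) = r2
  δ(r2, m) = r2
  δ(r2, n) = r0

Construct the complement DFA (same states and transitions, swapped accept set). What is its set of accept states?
Complement accept states = All states \ Original accept states
= {r0, r1, r2} \ {r0, r2}
{r1}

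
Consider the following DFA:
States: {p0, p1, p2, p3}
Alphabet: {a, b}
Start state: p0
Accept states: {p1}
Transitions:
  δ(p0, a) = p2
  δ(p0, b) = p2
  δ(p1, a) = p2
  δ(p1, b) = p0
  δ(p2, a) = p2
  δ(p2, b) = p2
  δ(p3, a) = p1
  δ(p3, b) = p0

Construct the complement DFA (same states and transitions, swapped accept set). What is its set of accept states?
Complement accept states = All states \ Original accept states
= {p0, p1, p2, p3} \ {p1}
{p0, p2, p3}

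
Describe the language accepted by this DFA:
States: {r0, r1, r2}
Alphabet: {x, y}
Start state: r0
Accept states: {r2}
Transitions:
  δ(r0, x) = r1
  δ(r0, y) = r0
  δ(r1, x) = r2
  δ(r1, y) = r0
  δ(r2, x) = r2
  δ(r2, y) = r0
Testing a few strings:
  'xyxy' → reject
  'y' → reject
  'x' → reject
  'xxx' → accept
State roles: r0=last symbol not x; r1=one trailing x; r2=two trailing x's
All strings over {x,y} ending with xx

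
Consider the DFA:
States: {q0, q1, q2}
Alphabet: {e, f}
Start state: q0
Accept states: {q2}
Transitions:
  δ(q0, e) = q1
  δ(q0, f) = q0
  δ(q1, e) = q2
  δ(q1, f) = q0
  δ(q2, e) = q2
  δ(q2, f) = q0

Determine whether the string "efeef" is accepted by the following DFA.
Processing string "efeef":
  q0 --e--> q1
  q1 --f--> q0
  q0 --e--> q1
  q1 --e--> q2
  q2 --f--> q0
Final state: q0
Accept states: {q2}
No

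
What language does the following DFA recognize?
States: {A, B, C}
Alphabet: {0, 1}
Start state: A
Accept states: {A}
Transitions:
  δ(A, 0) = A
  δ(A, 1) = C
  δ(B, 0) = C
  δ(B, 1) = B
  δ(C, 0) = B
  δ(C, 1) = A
Testing a few strings:
  '0111' → reject
  '1' → reject
  '110' → accept
  '0101' → reject
State roles: A=value ≡ 0 (mod 3); B=value ≡ 2 (mod 3); C=value ≡ 1 (mod 3)
All binary strings representing a multiple of 3 (read in base 2; leading zeros allowed and ε counts as 0)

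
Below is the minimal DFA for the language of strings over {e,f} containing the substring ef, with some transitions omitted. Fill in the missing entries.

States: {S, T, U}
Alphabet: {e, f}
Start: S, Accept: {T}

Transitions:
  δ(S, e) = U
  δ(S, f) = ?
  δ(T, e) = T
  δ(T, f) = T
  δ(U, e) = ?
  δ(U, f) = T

From the language and accept set, identify what each state tracks — S: no e seen yet; T: substring ef seen; U: seen a e, waiting for f.
Each missing δ(q, a) is the state matching the new tracked value after reading a.
δ(S, f) = S; δ(U, e) = U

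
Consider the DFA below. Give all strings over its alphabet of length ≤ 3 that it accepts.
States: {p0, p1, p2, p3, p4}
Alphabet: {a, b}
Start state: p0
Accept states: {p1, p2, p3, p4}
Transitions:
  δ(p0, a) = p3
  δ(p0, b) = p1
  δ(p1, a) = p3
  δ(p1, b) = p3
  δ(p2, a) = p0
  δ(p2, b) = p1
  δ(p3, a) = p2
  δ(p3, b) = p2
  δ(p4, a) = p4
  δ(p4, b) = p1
a, b, aa, ab, ba, bb, aab, abb, baa, bab, bba, bbb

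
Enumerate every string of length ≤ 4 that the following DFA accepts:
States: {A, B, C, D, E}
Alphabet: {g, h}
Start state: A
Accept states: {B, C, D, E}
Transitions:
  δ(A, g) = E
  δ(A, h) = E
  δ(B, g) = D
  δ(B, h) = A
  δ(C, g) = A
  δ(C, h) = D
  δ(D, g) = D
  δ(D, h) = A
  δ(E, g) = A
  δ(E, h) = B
g, h, gh, hh, ggg, ggh, ghg, hgg, hgh, hhg, gggh, gghh, ghgg, ghhg, ghhh, hggh, hghh, hhgg, hhhg, hhhh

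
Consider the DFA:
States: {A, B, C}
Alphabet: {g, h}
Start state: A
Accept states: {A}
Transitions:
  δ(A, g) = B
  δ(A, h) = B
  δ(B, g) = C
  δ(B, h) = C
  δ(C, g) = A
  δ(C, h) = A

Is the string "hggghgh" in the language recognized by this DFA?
Processing string "hggghgh":
  A --h--> B
  B --g--> C
  C --g--> A
  A --g--> B
  B --h--> C
  C --g--> A
  A --h--> B
Final state: B
Accept states: {A}
No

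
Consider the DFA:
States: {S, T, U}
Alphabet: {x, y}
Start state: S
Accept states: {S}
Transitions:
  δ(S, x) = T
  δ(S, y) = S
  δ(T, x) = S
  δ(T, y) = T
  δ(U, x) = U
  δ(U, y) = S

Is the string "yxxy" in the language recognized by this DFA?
Processing string "yxxy":
  S --y--> S
  S --x--> T
  T --x--> S
  S --y--> S
Final state: S
Accept states: {S}
Yes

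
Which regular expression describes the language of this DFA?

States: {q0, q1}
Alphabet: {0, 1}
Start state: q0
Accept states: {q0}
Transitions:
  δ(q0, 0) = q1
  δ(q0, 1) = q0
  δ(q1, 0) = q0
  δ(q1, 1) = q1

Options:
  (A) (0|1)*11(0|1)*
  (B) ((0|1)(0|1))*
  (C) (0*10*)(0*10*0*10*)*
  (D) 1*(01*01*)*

Check each option against the DFA on short strings; one disagreement eliminates an option:
  (A) (0|1)*11(0|1)*: on ε the DFA stays in q0 and accepts (q0 ∈ Accept), but the regex does not match it → eliminate
  (B) ((0|1)(0|1))*: on '1' the DFA goes q0 → q0 and accepts (q0 ∈ Accept), but the regex does not match it → eliminate
  (C) (0*10*)(0*10*0*10*)*: on ε the DFA stays in q0 and accepts (q0 ∈ Accept), but the regex does not match it → eliminate
  (D) 1*(01*01*)*: agrees with the DFA on every string of length ≤ 6
Only (D) is consistent with the DFA.
(D) 1*(01*01*)*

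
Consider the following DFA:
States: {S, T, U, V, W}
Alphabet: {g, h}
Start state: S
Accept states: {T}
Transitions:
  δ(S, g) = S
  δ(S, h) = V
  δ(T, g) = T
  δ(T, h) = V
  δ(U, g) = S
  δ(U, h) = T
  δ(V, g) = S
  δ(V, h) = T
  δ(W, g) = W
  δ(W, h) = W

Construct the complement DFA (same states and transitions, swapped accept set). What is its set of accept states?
Complement accept states = All states \ Original accept states
= {S, T, U, V, W} \ {T}
{S, U, V, W}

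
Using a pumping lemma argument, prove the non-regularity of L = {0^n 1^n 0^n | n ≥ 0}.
Assume L is regular with pumping length p. Idea: pumping the first 0-block unbalances it against the other two.
Choose s = 0^p 1^p 0^p ∈ L (|s| = 3p ≥ p). By the pumping lemma, s = xyz with |xy| ≤ p, |y| > 0, so y = 0^k with k ≥ 1, inside the first 0-block. Then xy²z = 0^(p+k) 1^p 0^p. The first block has length p+k ≠ p, so the three block lengths are no longer equal and xy²z ∉ L.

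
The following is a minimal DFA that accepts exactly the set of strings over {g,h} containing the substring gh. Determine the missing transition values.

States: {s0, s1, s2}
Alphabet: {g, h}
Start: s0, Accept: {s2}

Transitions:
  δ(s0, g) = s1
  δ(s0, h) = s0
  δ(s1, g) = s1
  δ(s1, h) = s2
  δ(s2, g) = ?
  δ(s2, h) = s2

From the language and accept set, identify what each state tracks — s0: no g seen yet; s1: seen a g, waiting for h; s2: substring gh seen.
Each missing δ(q, a) is the state matching the new tracked value after reading a.
δ(s2, g) = s2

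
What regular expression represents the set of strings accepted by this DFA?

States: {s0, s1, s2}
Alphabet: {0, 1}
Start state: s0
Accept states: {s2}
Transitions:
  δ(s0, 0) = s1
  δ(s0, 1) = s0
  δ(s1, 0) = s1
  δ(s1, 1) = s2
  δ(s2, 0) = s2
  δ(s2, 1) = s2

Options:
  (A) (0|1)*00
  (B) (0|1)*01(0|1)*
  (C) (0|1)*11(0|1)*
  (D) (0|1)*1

Check each option against the DFA on short strings; one disagreement eliminates an option:
  (A) (0|1)*00: on '00' the DFA goes s0 → s1 → s1 and rejects (s1 ∉ Accept), but the regex matches it → eliminate
  (B) (0|1)*01(0|1)*: agrees with the DFA on every string of length ≤ 6
  (C) (0|1)*11(0|1)*: on '01' the DFA goes s0 → s1 → s2 and accepts (s2 ∈ Accept), but the regex does not match it → eliminate
  (D) (0|1)*1: on '1' the DFA goes s0 → s0 and rejects (s0 ∉ Accept), but the regex matches it → eliminate
Only (B) is consistent with the DFA.
(B) (0|1)*01(0|1)*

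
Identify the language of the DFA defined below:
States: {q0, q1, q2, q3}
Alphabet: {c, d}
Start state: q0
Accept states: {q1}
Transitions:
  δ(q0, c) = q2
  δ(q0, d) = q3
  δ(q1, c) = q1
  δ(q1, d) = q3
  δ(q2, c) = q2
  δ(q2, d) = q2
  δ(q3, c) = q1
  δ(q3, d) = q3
Testing a few strings:
  'ccd' → reject
  'dccc' → accept
  'cdc' → reject
  'c' → reject
State roles: q0=no input read; q1=started with d, last symbol c; q2=started with c (dead); q3=started with d, last symbol d
All strings over {c,d} that start with d and end with c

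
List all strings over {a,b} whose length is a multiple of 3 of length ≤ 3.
ε, aaa, aab, aba, abb, baa, bab, bba, bbb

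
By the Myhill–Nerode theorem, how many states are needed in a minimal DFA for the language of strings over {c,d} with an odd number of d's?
By Myhill–Nerode, count the distinguishable equivalence classes: two classes — parity of the count of d's.
2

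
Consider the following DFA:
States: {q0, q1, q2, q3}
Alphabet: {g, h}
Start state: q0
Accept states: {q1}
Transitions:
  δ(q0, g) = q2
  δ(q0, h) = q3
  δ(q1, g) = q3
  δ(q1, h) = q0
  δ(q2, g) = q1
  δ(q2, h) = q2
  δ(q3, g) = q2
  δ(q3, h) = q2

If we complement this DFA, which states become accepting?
Complement accept states = All states \ Original accept states
= {q0, q1, q2, q3} \ {q1}
{q0, q2, q3}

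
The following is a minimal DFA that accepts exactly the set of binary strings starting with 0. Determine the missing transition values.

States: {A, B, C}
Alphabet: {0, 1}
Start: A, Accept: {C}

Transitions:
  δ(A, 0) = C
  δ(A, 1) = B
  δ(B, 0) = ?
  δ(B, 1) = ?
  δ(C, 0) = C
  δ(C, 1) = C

From the language and accept set, identify what each state tracks — A: no input read; B: started with 1 (dead); C: started with 0.
Each missing δ(q, a) is the state matching the new tracked value after reading a.
δ(B, 0) = B; δ(B, 1) = B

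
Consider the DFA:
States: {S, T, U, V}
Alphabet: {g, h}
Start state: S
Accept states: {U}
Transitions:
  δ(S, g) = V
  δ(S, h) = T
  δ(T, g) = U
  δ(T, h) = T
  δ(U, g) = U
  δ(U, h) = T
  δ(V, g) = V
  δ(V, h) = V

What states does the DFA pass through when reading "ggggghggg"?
read 'g': S → V
  read 'g': V → V
  read 'g': V → V
  read 'g': V → V
  read 'g': V → V
  read 'h': V → V
  read 'g': V → V
  read 'g': V → V
  read 'g': V → V
S -> V -> V -> V -> V -> V -> V -> V -> V -> V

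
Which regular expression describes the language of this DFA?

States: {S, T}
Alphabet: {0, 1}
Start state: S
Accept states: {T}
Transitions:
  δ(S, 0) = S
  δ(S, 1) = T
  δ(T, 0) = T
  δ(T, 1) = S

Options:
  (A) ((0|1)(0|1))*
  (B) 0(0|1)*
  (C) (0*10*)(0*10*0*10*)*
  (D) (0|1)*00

Check each option against the DFA on short strings; one disagreement eliminates an option:
  (A) ((0|1)(0|1))*: on ε the DFA stays in S and rejects (S ∉ Accept), but the regex matches it → eliminate
  (B) 0(0|1)*: on '0' the DFA goes S → S and rejects (S ∉ Accept), but the regex matches it → eliminate
  (C) (0*10*)(0*10*0*10*)*: agrees with the DFA on every string of length ≤ 6
  (D) (0|1)*00: on '1' the DFA goes S → T and accepts (T ∈ Accept), but the regex does not match it → eliminate
Only (C) is consistent with the DFA.
(C) (0*10*)(0*10*0*10*)*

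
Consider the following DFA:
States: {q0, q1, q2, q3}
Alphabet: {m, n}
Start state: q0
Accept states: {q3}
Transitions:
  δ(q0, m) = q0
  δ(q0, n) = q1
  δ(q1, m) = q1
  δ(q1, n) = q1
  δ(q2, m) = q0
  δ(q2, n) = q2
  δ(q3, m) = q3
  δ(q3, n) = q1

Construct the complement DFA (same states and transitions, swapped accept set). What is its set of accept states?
Complement accept states = All states \ Original accept states
= {q0, q1, q2, q3} \ {q3}
{q0, q1, q2}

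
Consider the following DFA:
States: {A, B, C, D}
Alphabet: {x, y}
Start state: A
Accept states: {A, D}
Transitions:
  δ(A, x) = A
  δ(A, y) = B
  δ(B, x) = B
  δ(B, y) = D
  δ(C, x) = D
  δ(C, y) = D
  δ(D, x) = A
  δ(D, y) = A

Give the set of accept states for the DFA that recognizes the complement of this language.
Complement accept states = All states \ Original accept states
= {A, B, C, D} \ {A, D}
{B, C}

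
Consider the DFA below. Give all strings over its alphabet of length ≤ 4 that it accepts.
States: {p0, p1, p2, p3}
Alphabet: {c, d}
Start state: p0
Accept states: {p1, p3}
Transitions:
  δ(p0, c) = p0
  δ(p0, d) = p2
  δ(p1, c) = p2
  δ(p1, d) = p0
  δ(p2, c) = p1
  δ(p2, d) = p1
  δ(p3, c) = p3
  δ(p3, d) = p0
dc, dd, cdc, cdd, ccdc, ccdd, dccc, dccd, ddcc, ddcd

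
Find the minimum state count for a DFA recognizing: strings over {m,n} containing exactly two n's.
By Myhill–Nerode, count the distinguishable equivalence classes: four classes — 0, 1, 2, or ≥3 n's seen.
4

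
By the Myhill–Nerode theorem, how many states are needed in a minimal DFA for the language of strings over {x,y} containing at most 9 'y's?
By Myhill–Nerode, count the distinguishable equivalence classes: 11 classes — having seen 0, 1, …, 9, or >9 copies of 'y'; counts 0 through 9 are accepting and >9 is dead.
11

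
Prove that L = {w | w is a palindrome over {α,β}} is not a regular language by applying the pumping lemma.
Assume L is regular with pumping length p. Idea: pumping the leading α-block breaks the symmetry.
Choose s = α^p β α^p (a palindrome of length 2p+1 ≥ p). By the pumping lemma, s = xyz with |xy| ≤ p, |y| > 0, so y = α^k with k > 0 (xy lies entirely in the first α^p). Then xy²z = α^(p+k) β α^p, which is not a palindrome since p+k ≠ p.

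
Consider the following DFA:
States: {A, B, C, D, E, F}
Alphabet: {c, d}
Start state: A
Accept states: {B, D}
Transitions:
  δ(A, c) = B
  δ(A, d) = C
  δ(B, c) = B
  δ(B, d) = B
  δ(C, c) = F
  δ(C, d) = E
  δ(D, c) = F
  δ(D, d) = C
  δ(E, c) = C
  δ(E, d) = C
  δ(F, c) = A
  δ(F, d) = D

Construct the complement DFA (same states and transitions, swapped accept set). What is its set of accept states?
Complement accept states = All states \ Original accept states
= {A, B, C, D, E, F} \ {B, D}
{A, C, E, F}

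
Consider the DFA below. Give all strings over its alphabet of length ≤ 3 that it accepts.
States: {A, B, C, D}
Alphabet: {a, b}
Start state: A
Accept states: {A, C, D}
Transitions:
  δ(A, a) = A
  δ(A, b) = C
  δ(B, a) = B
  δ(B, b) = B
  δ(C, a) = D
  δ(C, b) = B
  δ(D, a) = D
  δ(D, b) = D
ε, a, b, aa, ab, ba, aaa, aab, aba, baa, bab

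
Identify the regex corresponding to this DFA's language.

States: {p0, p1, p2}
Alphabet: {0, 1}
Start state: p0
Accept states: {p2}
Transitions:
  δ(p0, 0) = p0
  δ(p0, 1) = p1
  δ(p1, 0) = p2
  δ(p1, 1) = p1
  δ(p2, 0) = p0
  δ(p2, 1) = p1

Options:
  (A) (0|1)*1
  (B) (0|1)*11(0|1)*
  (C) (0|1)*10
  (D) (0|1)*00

Check each option against the DFA on short strings; one disagreement eliminates an option:
  (A) (0|1)*1: on '1' the DFA goes p0 → p1 and rejects (p1 ∉ Accept), but the regex matches it → eliminate
  (B) (0|1)*11(0|1)*: on '10' the DFA goes p0 → p1 → p2 and accepts (p2 ∈ Accept), but the regex does not match it → eliminate
  (C) (0|1)*10: agrees with the DFA on every string of length ≤ 6
  (D) (0|1)*00: on '00' the DFA goes p0 → p0 → p0 and rejects (p0 ∉ Accept), but the regex matches it → eliminate
Only (C) is consistent with the DFA.
(C) (0|1)*10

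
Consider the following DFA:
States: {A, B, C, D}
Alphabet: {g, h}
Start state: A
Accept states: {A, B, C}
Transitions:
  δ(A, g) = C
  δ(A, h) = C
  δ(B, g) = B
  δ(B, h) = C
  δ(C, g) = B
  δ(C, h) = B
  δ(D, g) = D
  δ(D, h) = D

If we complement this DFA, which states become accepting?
Complement accept states = All states \ Original accept states
= {A, B, C, D} \ {A, B, C}
{D}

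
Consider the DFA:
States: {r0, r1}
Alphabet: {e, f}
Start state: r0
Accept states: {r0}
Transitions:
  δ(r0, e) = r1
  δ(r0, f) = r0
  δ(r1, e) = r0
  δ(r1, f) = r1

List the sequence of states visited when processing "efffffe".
read 'e': r0 → r1
  read 'f': r1 → r1
  read 'f': r1 → r1
  read 'f': r1 → r1
  read 'f': r1 → r1
  read 'f': r1 → r1
  read 'e': r1 → r0
r0 -> r1 -> r1 -> r1 -> r1 -> r1 -> r1 -> r0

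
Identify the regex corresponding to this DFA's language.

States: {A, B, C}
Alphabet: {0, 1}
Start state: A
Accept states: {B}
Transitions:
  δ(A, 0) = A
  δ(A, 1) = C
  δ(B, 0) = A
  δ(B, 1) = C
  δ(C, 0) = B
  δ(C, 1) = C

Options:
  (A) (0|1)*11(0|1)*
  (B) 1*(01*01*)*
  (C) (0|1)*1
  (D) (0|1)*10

Check each option against the DFA on short strings; one disagreement eliminates an option:
  (A) (0|1)*11(0|1)*: on '10' the DFA goes A → C → B and accepts (B ∈ Accept), but the regex does not match it → eliminate
  (B) 1*(01*01*)*: on ε the DFA stays in A and rejects (A ∉ Accept), but the regex matches it → eliminate
  (C) (0|1)*1: on '1' the DFA goes A → C and rejects (C ∉ Accept), but the regex matches it → eliminate
  (D) (0|1)*10: agrees with the DFA on every string of length ≤ 6
Only (D) is consistent with the DFA.
(D) (0|1)*10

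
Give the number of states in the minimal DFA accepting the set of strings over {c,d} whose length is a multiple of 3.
By Myhill–Nerode, count the distinguishable equivalence classes: three classes — length mod 3.
3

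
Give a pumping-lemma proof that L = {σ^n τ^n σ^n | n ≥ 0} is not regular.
Assume L is regular with pumping length p. Idea: pumping the first σ-block unbalances it against the other two.
Choose s = σ^p τ^p σ^p ∈ L (|s| = 3p ≥ p). By the pumping lemma, s = xyz with |xy| ≤ p, |y| > 0, so y = σ^k with k ≥ 1, inside the first σ-block. Then xy²z = σ^(p+k) τ^p σ^p. The first block has length p+k ≠ p, so the three block lengths are no longer equal and xy²z ∉ L.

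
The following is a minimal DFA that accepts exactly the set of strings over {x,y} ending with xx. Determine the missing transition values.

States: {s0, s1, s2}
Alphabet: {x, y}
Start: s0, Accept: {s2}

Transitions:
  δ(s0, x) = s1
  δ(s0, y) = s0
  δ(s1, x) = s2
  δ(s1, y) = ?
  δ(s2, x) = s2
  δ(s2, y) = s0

From the language and accept set, identify what each state tracks — s0: last symbol not x; s1: one trailing x; s2: two trailing x's.
Each missing δ(q, a) is the state matching the new tracked value after reading a.
δ(s1, y) = s0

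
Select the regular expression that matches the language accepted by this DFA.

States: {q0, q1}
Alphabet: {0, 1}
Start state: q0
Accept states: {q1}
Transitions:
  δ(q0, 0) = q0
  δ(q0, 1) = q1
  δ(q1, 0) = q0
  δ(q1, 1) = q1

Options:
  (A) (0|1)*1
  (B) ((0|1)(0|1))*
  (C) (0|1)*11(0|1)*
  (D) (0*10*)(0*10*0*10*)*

Check each option against the DFA on short strings; one disagreement eliminates an option:
  (A) (0|1)*1: agrees with the DFA on every string of length ≤ 6
  (B) ((0|1)(0|1))*: on ε the DFA stays in q0 and rejects (q0 ∉ Accept), but the regex matches it → eliminate
  (C) (0|1)*11(0|1)*: on '1' the DFA goes q0 → q1 and accepts (q1 ∈ Accept), but the regex does not match it → eliminate
  (D) (0*10*)(0*10*0*10*)*: on '10' the DFA goes q0 → q1 → q0 and rejects (q0 ∉ Accept), but the regex matches it → eliminate
Only (A) is consistent with the DFA.
(A) (0|1)*1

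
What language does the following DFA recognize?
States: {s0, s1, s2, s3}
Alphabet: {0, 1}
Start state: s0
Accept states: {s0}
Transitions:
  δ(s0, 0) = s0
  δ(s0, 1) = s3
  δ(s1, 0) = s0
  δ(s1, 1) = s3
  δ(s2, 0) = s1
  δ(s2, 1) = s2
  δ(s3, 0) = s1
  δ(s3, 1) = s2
Testing a few strings:
  '00' → accept
  '1100' → accept
  '000' → accept
  '1101' → reject
State roles: s0=value ≡ 0 (mod 4); s1=value ≡ 2 (mod 4); s2=value ≡ 3 (mod 4); s3=value ≡ 1 (mod 4)
All binary strings representing a multiple of 4 (read in base 2; leading zeros allowed and ε counts as 0)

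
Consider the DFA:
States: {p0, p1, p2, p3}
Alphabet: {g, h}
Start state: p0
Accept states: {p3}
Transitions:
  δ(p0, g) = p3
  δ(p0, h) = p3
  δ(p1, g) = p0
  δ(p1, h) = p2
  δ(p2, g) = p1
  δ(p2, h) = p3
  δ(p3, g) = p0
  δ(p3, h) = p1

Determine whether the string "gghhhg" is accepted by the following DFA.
Processing string "gghhhg":
  p0 --g--> p3
  p3 --g--> p0
  p0 --h--> p3
  p3 --h--> p1
  p1 --h--> p2
  p2 --g--> p1
Final state: p1
Accept states: {p3}
No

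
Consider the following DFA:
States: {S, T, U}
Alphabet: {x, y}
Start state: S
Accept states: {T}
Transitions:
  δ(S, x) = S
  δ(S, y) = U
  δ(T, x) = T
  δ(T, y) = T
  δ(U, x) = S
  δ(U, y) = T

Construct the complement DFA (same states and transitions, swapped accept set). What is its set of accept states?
Complement accept states = All states \ Original accept states
= {S, T, U} \ {T}
{S, U}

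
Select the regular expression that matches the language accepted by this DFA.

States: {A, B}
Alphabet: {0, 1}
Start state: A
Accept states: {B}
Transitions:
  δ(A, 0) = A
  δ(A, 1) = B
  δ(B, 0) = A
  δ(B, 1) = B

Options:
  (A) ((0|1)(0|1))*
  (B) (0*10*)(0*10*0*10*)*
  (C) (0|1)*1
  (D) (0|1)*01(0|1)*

Check each option against the DFA on short strings; one disagreement eliminates an option:
  (A) ((0|1)(0|1))*: on ε the DFA stays in A and rejects (A ∉ Accept), but the regex matches it → eliminate
  (B) (0*10*)(0*10*0*10*)*: on '10' the DFA goes A → B → A and rejects (A ∉ Accept), but the regex matches it → eliminate
  (C) (0|1)*1: agrees with the DFA on every string of length ≤ 6
  (D) (0|1)*01(0|1)*: on '1' the DFA goes A → B and accepts (B ∈ Accept), but the regex does not match it → eliminate
Only (C) is consistent with the DFA.
(C) (0|1)*1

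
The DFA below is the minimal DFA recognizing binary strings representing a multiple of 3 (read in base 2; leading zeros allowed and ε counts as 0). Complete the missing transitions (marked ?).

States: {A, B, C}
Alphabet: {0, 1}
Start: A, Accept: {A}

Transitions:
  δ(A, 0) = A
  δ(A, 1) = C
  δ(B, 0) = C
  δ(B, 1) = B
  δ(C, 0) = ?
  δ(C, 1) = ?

From the language and accept set, identify what each state tracks — A: value ≡ 0 (mod 3); B: value ≡ 2 (mod 3); C: value ≡ 1 (mod 3).
Each missing δ(q, a) is the state matching the new tracked value after reading a.
δ(C, 0) = B; δ(C, 1) = A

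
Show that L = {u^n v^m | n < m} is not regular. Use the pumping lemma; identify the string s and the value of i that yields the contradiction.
Assume L is regular with pumping length p. Idea: pumping up the u-block makes the u-count reach the v-count.
Choose s = u^p v^(p+1) ∈ L. By the pumping lemma, s = xyz with |xy| ≤ p, |y| > 0, so y = u^k with k ≥ 1. Then xy²z = u^(p+k) v^(p+1). Since p+k ≥ p+1, the number of u's is no longer strictly less than the number of v's, so xy²z ∉ L.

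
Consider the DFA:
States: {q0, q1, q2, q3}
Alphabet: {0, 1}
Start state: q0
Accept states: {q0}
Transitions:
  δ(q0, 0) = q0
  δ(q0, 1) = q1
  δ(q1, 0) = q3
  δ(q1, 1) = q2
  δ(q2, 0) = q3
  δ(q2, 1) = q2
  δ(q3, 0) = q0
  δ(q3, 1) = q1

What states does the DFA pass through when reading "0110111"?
read '0': q0 → q0
  read '1': q0 → q1
  read '1': q1 → q2
  read '0': q2 → q3
  read '1': q3 → q1
  read '1': q1 → q2
  read '1': q2 → q2
q0 -> q0 -> q1 -> q2 -> q3 -> q1 -> q2 -> q2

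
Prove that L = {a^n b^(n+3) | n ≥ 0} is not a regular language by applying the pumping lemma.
Assume L is regular with pumping length p. Idea: pumping the a-block breaks the fixed offset of 3.
Choose s = a^p b^(p+3) ∈ L. By the pumping lemma, s = xyz with |xy| ≤ p, |y| > 0, so y = a^k with k ≥ 1. Then xy²z = a^(p+k) b^(p+3). For this to be in L we would need p+3 = (p+k)+3, i.e. k = 0, contradicting k ≥ 1. So xy²z ∉ L.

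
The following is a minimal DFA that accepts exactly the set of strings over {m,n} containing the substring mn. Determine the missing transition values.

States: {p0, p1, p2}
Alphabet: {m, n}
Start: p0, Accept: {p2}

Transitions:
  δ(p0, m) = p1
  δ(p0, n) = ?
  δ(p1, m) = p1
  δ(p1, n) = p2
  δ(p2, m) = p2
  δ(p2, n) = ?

From the language and accept set, identify what each state tracks — p0: no m seen yet; p1: seen a m, waiting for n; p2: substring mn seen.
Each missing δ(q, a) is the state matching the new tracked value after reading a.
δ(p0, n) = p0; δ(p2, n) = p2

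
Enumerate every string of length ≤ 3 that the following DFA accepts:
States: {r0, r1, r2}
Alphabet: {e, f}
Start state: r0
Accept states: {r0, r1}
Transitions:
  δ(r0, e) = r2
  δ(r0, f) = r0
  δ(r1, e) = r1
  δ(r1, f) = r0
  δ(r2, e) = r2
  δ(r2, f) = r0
ε, f, ef, ff, eef, eff, fef, fff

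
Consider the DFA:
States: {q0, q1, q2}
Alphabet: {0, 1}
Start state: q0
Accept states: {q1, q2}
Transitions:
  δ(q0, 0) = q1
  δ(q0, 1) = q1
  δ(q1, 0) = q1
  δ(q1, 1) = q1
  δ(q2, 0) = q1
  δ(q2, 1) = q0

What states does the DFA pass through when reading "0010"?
read '0': q0 → q1
  read '0': q1 → q1
  read '1': q1 → q1
  read '0': q1 → q1
q0 -> q1 -> q1 -> q1 -> q1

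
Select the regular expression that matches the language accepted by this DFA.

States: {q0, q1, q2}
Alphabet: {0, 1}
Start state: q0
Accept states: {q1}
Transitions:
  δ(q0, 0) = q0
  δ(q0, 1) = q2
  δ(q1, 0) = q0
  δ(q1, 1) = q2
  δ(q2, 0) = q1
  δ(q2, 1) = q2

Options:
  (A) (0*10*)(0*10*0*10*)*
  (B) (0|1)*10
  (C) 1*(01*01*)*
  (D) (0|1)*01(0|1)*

Check each option against the DFA on short strings; one disagreement eliminates an option:
  (A) (0*10*)(0*10*0*10*)*: on '1' the DFA goes q0 → q2 and rejects (q2 ∉ Accept), but the regex matches it → eliminate
  (B) (0|1)*10: agrees with the DFA on every string of length ≤ 6
  (C) 1*(01*01*)*: on ε the DFA stays in q0 and rejects (q0 ∉ Accept), but the regex matches it → eliminate
  (D) (0|1)*01(0|1)*: on '01' the DFA goes q0 → q0 → q2 and rejects (q2 ∉ Accept), but the regex matches it → eliminate
Only (B) is consistent with the DFA.
(B) (0|1)*10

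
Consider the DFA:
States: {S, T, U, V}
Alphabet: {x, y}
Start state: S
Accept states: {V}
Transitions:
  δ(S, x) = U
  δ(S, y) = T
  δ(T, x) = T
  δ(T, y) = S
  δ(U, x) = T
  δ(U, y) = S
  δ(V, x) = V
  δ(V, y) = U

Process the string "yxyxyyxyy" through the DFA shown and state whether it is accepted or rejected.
Processing string "yxyxyyxyy":
  S --y--> T
  T --x--> T
  T --y--> S
  S --x--> U
  U --y--> S
  S --y--> T
  T --x--> T
  T --y--> S
  S --y--> T
Final state: T
Accept states: {V}
No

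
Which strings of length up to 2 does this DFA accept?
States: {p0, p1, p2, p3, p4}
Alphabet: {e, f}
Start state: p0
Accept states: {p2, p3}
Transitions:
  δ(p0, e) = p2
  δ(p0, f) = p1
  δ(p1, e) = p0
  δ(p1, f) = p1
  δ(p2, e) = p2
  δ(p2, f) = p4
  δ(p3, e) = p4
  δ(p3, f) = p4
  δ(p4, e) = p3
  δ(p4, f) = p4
e, ee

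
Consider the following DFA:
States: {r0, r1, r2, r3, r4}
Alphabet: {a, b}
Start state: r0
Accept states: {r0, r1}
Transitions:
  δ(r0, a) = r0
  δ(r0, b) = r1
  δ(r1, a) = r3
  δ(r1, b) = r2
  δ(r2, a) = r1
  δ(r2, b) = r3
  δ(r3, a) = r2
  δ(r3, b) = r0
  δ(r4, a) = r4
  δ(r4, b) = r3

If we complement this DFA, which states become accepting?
Complement accept states = All states \ Original accept states
= {r0, r1, r2, r3, r4} \ {r0, r1}
{r2, r3, r4}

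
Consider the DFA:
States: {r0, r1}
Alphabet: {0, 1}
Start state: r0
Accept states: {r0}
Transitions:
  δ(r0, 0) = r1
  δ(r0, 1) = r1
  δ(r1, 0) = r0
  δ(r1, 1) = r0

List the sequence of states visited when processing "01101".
read '0': r0 → r1
  read '1': r1 → r0
  read '1': r0 → r1
  read '0': r1 → r0
  read '1': r0 → r1
r0 -> r1 -> r0 -> r1 -> r0 -> r1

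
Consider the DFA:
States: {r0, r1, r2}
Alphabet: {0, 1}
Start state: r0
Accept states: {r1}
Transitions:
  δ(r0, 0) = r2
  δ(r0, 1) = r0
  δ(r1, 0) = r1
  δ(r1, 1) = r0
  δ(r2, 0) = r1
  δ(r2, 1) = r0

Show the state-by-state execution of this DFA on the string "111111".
read '1': r0 → r0
  read '1': r0 → r0
  read '1': r0 → r0
  read '1': r0 → r0
  read '1': r0 → r0
  read '1': r0 → r0
r0 -> r0 -> r0 -> r0 -> r0 -> r0 -> r0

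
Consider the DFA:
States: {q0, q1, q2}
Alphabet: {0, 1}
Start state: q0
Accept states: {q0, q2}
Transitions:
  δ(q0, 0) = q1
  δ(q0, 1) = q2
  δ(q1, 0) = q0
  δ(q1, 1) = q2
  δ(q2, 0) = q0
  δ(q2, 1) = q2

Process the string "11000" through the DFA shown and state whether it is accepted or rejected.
Processing string "11000":
  q0 --1--> q2
  q2 --1--> q2
  q2 --0--> q0
  q0 --0--> q1
  q1 --0--> q0
Final state: q0
Accept states: {q0, q2}
Yes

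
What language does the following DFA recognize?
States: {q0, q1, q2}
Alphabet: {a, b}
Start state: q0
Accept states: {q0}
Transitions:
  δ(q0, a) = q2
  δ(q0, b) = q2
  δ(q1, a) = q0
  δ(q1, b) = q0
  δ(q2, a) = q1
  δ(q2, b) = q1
Testing a few strings:
  'ba' → reject
  'aaa' → accept
  'baa' → accept
  'abaa' → reject
State roles: q0=length ≡ 0 (mod 3); q1=length ≡ 2 (mod 3); q2=length ≡ 1 (mod 3)
All strings over {a,b} whose length is a multiple of 3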